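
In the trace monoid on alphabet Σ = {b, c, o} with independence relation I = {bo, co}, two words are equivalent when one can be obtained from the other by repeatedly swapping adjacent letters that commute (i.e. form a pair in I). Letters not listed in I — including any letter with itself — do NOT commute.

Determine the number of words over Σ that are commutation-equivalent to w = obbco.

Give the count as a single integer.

10

piece 0:o — minimal
piece 1:b — minimal
piece 2:b rests on {1:b}
piece 3:c rests on {2:b}
piece 4:o rests on {0:o}
minimal pieces: {0:o, 1:b}
ways to finish when only these pieces remain (= sum over removing one remaining piece with nothing left below it):
  1 left: {3}→1  {4}→1
  2 left: {0,4}→1  {2,3}→1  {3,4}→2
  3 left: {0,3,4}→3  {1,2,3}→1  {2,3,4}→3
  placing 0:o first → 4 extensions
  placing 1:b first → 6 extensions
total linear extensions = 10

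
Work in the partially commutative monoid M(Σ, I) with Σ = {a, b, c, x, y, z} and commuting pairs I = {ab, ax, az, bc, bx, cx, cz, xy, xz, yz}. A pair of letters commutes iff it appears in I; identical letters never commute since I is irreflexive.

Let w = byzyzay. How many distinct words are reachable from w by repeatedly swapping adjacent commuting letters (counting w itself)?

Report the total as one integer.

piece 0:b — minimal
piece 1:y rests on {0:b}
piece 2:z rests on {0:b}
piece 3:y rests on {1:y}
piece 4:z rests on {2:z}
piece 5:a rests on {3:y}
piece 6:y rests on {5:a}
minimal pieces: {0:b}
ways to finish when only these pieces remain (= sum over removing one remaining piece with nothing left below it):
  1 left: {4}→1  {6}→1
  2 left: {2,4}→1  {4,6}→2  {5,6}→1
  3 left: {2,4,6}→3  {3,5,6}→1  {4,5,6}→3
  4 left: {1,3,5,6}→1  {2,4,5,6}→6  {3,4,5,6}→4
  5 left: {1,3,4,5,6}→5  {2,3,4,5,6}→10
  placing 0:b first → 15 extensions

15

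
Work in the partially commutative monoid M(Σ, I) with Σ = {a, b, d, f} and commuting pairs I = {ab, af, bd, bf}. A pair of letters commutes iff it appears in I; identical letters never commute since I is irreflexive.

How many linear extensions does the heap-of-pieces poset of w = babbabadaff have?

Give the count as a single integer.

990

0(b) covers ∅
1(a) covers ∅
2(b) covers 0:b
3(b) covers 2:b
4(a) covers 1:a
5(b) covers 3:b
6(a) covers 4:a
7(d) covers 6:a
8(a) covers 7:d
9(f) covers 7:d
10(f) covers 9:f
floor of heap: 0:b, 1:a
completions by unplaced set U, small U first (add the entries for U minus each lowest piece of U):
  |U|=1: {5}:1  {8}:1  {10}:1
  |U|=2: {3,5}:1  {5,8}:2  {5,10}:2  {8,10}:2  {9,10}:1
  |U|=3: {2,3,5}:1  {3,5,8}:3  {3,5,10}:3  {5,8,10}:6  {5,9,10}:3  {8,9,10}:3
  |U|=4: {0,2,3,5}:1  {2,3,5,8}:4  {2,3,5,10}:4  {3,5,8,10}:12  {3,5,9,10}:6  {5,8,9,10}:12  {7,8,9,10}:3
  |U|=5: {0,2,3,5,8}:5  {0,2,3,5,10}:5  {2,3,5,8,10}:20  {2,3,5,9,10}:10  {3,5,8,9,10}:30  {5,7,8,9,10}:15  {6,7,8,9,10}:3
  |U|=6: {0,2,3,5,8,10}:30  {0,2,3,5,9,10}:15  {2,3,5,8,9,10}:60  {3,5,7,8,9,10}:45  {4,6,7,8,9,10}:3  {5,6,7,8,9,10}:18
  |U|=7: {0,2,3,5,8,9,10}:105  {1,4,6,7,8,9,10}:3  {2,3,5,7,8,9,10}:105  {3,5,6,7,8,9,10}:63  {4,5,6,7,8,9,10}:21
  |U|=8: {0,2,3,5,7,8,9,10}:210  {1,4,5,6,7,8,9,10}:24  {2,3,5,6,7,8,9,10}:168  {3,4,5,6,7,8,9,10}:84
  |U|=9: {0,2,3,5,6,7,8,9,10}:378  {1,3,4,5,6,7,8,9,10}:108  {2,3,4,5,6,7,8,9,10}:252
  start at 0(b): 360
  start at 1(a): 630
sum over floor = 990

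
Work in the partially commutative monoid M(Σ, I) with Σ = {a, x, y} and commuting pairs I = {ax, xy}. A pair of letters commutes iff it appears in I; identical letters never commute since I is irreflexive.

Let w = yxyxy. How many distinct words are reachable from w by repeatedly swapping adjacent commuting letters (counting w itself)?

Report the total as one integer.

10

0(y) covers ∅
1(x) covers ∅
2(y) covers 0:y
3(x) covers 1:x
4(y) covers 2:y
floor of heap: 0:y, 1:x
completions by unplaced set U, small U first (add the entries for U minus each lowest piece of U):
  |U|=1: {3}:1  {4}:1
  |U|=2: {1,3}:1  {2,4}:1  {3,4}:2
  |U|=3: {0,2,4}:1  {1,3,4}:3  {2,3,4}:3
  start at 0(y): 6
  start at 1(x): 4
sum over floor = 10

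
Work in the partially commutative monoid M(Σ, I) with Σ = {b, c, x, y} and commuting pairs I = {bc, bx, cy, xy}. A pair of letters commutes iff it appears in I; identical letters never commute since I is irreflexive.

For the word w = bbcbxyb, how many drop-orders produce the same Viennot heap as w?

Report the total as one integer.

drop 0:b onto floor
drop 1:b onto {0:b}
drop 2:c onto floor
drop 3:b onto {1:b}
drop 4:x onto {2:c}
drop 5:y onto {3:b}
drop 6:b onto {5:y}
ground layer = {0:b, 2:c}
drop-orders for the pieces not yet dropped (sum over which currently-grounded one goes next):
  1 to go: {4} 1  {6} 1
  2 to go: {2,4} 1  {4,6} 2  {5,6} 1
  3 to go: {2,4,6} 3  {3,5,6} 1  {4,5,6} 3
  4 to go: {1,3,5,6} 1  {2,4,5,6} 6  {3,4,5,6} 4
  5 to go: {0,1,3,5,6} 1  {1,3,4,5,6} 5  {2,3,4,5,6} 10
  if 0:b drops first: 15 orders
  if 2:c drops first: 6 orders
heap linearizations: 21

21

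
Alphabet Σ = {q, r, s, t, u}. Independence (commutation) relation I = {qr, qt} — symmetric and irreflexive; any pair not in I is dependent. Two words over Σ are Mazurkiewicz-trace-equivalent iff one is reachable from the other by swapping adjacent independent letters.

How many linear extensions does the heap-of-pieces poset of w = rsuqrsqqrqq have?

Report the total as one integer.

10

0(r) covers ∅
1(s) covers 0:r
2(u) covers 1:s
3(q) covers 2:u
4(r) covers 2:u
5(s) covers 3:q, 4:r
6(q) covers 5:s
7(q) covers 6:q
8(r) covers 5:s
9(q) covers 7:q
10(q) covers 9:q
floor of heap: 0:r
completions by unplaced set U, small U first (add the entries for U minus each lowest piece of U):
  |U|=1: {8}:1  {10}:1
  |U|=2: {8,10}:2  {9,10}:1
  |U|=3: {7,9,10}:1  {8,9,10}:3
  |U|=4: {6,7,9,10}:1  {7,8,9,10}:4
  |U|=5: {6,7,8,9,10}:5
  |U|=6: {5,6,7,8,9,10}:5
  |U|=7: {3,5,6,7,8,9,10}:5  {4,5,6,7,8,9,10}:5
  |U|=8: {3,4,5,6,7,8,9,10}:10
  |U|=9: {2,3,4,5,6,7,8,9,10}:10
  start at 0(r): 10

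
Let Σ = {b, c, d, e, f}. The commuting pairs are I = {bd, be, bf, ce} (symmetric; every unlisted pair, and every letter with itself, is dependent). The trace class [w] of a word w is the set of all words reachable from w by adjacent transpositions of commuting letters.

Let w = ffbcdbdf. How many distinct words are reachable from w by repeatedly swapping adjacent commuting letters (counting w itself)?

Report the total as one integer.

piece 0:f — minimal
piece 1:f rests on {0:f}
piece 2:b — minimal
piece 3:c rests on {1:f, 2:b}
piece 4:d rests on {3:c}
piece 5:b rests on {3:c}
piece 6:d rests on {4:d}
piece 7:f rests on {6:d}
minimal pieces: {0:f, 2:b}
ways to finish when only these pieces remain (= sum over removing one remaining piece with nothing left below it):
  1 left: {5}→1  {7}→1
  2 left: {5,7}→2  {6,7}→1
  3 left: {4,6,7}→1  {5,6,7}→3
  4 left: {4,5,6,7}→4
  5 left: {3,4,5,6,7}→4
  6 left: {1,3,4,5,6,7}→4  {2,3,4,5,6,7}→4
  placing 0:f first → 8 extensions
  placing 2:b first → 4 extensions
total linear extensions = 12

12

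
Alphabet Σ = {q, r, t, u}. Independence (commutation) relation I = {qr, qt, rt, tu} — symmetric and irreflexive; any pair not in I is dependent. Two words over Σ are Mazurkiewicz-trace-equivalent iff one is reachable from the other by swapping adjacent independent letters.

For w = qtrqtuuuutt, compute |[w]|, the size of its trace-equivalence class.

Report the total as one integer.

990

0(q) covers ∅
1(t) covers ∅
2(r) covers ∅
3(q) covers 0:q
4(t) covers 1:t
5(u) covers 2:r, 3:q
6(u) covers 5:u
7(u) covers 6:u
8(u) covers 7:u
9(t) covers 4:t
10(t) covers 9:t
floor of heap: 0:q, 1:t, 2:r
completions by unplaced set U, small U first (add the entries for U minus each lowest piece of U):
  |U|=1: {8}:1  {10}:1
  |U|=2: {7,8}:1  {8,10}:2  {9,10}:1
  |U|=3: {4,9,10}:1  {6,7,8}:1  {7,8,10}:3  {8,9,10}:3
  |U|=4: {1,4,9,10}:1  {4,8,9,10}:4  {5,6,7,8}:1  {6,7,8,10}:4  {7,8,9,10}:6
  |U|=5: {1,4,8,9,10}:5  {2,5,6,7,8}:1  {3,5,6,7,8}:1  {4,7,8,9,10}:10  {5,6,7,8,10}:5  {6,7,8,9,10}:10
  |U|=6: {0,3,5,6,7,8}:1  {1,4,7,8,9,10}:15  {2,3,5,6,7,8}:2  {2,5,6,7,8,10}:6  {3,5,6,7,8,10}:6  {4,6,7,8,9,10}:20  {5,6,7,8,9,10}:15
  |U|=7: {0,2,3,5,6,7,8}:3  {0,3,5,6,7,8,10}:7  {1,4,6,7,8,9,10}:35  {2,3,5,6,7,8,10}:14  {2,5,6,7,8,9,10}:21  {3,5,6,7,8,9,10}:21  {4,5,6,7,8,9,10}:35
  |U|=8: {0,2,3,5,6,7,8,10}:24  {0,3,5,6,7,8,9,10}:28  {1,4,5,6,7,8,9,10}:70  {2,3,5,6,7,8,9,10}:56  {2,4,5,6,7,8,9,10}:56  {3,4,5,6,7,8,9,10}:56
  |U|=9: {0,2,3,5,6,7,8,9,10}:108  {0,3,4,5,6,7,8,9,10}:84  {1,2,4,5,6,7,8,9,10}:126  {1,3,4,5,6,7,8,9,10}:126  {2,3,4,5,6,7,8,9,10}:168
  start at 0(q): 420
  start at 1(t): 360
  start at 2(r): 210
sum over floor = 990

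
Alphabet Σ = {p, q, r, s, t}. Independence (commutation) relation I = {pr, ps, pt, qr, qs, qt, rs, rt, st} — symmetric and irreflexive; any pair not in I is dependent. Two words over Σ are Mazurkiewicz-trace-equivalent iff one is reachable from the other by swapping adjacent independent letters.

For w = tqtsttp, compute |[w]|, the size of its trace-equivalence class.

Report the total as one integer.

piece 0:t — minimal
piece 1:q — minimal
piece 2:t rests on {0:t}
piece 3:s — minimal
piece 4:t rests on {2:t}
piece 5:t rests on {4:t}
piece 6:p rests on {1:q}
minimal pieces: {0:t, 1:q, 3:s}
ways to finish when only these pieces remain (= sum over removing one remaining piece with nothing left below it):
  1 left: {3}→1  {5}→1  {6}→1
  2 left: {1,6}→1  {3,5}→2  {3,6}→2  {4,5}→1  {5,6}→2
  3 left: {1,3,6}→3  {1,5,6}→3  {2,4,5}→1  {3,4,5}→3  {3,5,6}→6  {4,5,6}→3
  4 left: {0,2,4,5}→1  {1,3,5,6}→12  {1,4,5,6}→6  {2,3,4,5}→4  {2,4,5,6}→4  {3,4,5,6}→12
  5 left: {0,2,3,4,5}→5  {0,2,4,5,6}→5  {1,2,4,5,6}→10  {1,3,4,5,6}→30  {2,3,4,5,6}→20
  placing 0:t first → 60 extensions
  placing 1:q first → 30 extensions
  placing 3:s first → 15 extensions
total linear extensions = 105

105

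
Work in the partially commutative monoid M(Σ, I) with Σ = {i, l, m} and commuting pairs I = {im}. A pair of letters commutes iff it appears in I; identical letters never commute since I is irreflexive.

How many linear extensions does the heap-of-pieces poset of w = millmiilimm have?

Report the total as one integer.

piece 0:m — minimal
piece 1:i — minimal
piece 2:l rests on {0:m, 1:i}
piece 3:l rests on {2:l}
piece 4:m rests on {3:l}
piece 5:i rests on {3:l}
piece 6:i rests on {5:i}
piece 7:l rests on {4:m, 6:i}
piece 8:i rests on {7:l}
piece 9:m rests on {7:l}
piece 10:m rests on {9:m}
minimal pieces: {0:m, 1:i}
ways to finish when only these pieces remain (= sum over removing one remaining piece with nothing left below it):
  1 left: {8}→1  {10}→1
  2 left: {8,10}→2  {9,10}→1
  3 left: {8,9,10}→3
  4 left: {7,8,9,10}→3
  5 left: {4,7,8,9,10}→3  {6,7,8,9,10}→3
  6 left: {4,6,7,8,9,10}→6  {5,6,7,8,9,10}→3
  7 left: {4,5,6,7,8,9,10}→9
  8 left: {3,4,5,6,7,8,9,10}→9
  9 left: {2,3,4,5,6,7,8,9,10}→9
  placing 0:m first → 9 extensions
  placing 1:i first → 9 extensions
total linear extensions = 18

18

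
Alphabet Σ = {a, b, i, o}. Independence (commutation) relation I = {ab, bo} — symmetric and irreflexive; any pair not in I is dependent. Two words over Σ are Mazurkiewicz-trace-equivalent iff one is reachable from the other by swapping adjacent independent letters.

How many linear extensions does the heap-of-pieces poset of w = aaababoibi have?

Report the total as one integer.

piece 0:a — minimal
piece 1:a rests on {0:a}
piece 2:a rests on {1:a}
piece 3:b — minimal
piece 4:a rests on {2:a}
piece 5:b rests on {3:b}
piece 6:o rests on {4:a}
piece 7:i rests on {5:b, 6:o}
piece 8:b rests on {7:i}
piece 9:i rests on {8:b}
minimal pieces: {0:a, 3:b}
ways to finish when only these pieces remain (= sum over removing one remaining piece with nothing left below it):
  1 left: {9}→1
  2 left: {8,9}→1
  3 left: {7,8,9}→1
  4 left: {5,7,8,9}→1  {6,7,8,9}→1
  5 left: {3,5,7,8,9}→1  {4,6,7,8,9}→1  {5,6,7,8,9}→2
  6 left: {2,4,6,7,8,9}→1  {3,5,6,7,8,9}→3  {4,5,6,7,8,9}→3
  7 left: {1,2,4,6,7,8,9}→1  {2,4,5,6,7,8,9}→4  {3,4,5,6,7,8,9}→6
  8 left: {0,1,2,4,6,7,8,9}→1  {1,2,4,5,6,7,8,9}→5  {2,3,4,5,6,7,8,9}→10
  placing 0:a first → 15 extensions
  placing 3:b first → 6 extensions
total linear extensions = 21

21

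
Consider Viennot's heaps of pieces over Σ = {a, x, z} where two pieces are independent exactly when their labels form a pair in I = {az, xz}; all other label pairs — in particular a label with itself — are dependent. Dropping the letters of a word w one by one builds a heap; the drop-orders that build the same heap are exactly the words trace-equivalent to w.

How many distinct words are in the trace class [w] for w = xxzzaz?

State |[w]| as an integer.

#0=x has no predecessor
#1=x depends on [0:x]
#2=z has no predecessor
#3=z depends on [2:z]
#4=a depends on [1:x]
#5=z depends on [3:z]
sources: [0:x, 2:z]
N(rest) = Σ N(rest − s) over sources s of rest; N(one piece) = 1:
  size 1 → [4]=1  [5]=1
  size 2 → [1,4]=1  [3,5]=1  [4,5]=2
  size 3 → [0,1,4]=1  [1,4,5]=3  [2,3,5]=1  [3,4,5]=3
  size 4 → [0,1,4,5]=4  [1,3,4,5]=6  [2,3,4,5]=4
  first=0(x) contributes 10
  first=2(z) contributes 10
|[w]| = 20

20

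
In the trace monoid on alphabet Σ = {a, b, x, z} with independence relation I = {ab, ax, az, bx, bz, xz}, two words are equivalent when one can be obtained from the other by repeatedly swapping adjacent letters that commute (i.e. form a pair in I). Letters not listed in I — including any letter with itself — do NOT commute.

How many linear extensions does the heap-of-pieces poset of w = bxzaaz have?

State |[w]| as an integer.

180

0(b) covers ∅
1(x) covers ∅
2(z) covers ∅
3(a) covers ∅
4(a) covers 3:a
5(z) covers 2:z
floor of heap: 0:b, 1:x, 2:z, 3:a
completions by unplaced set U, small U first (add the entries for U minus each lowest piece of U):
  |U|=1: {0}:1  {1}:1  {4}:1  {5}:1
  |U|=2: {0,1}:2  {0,4}:2  {0,5}:2  {1,4}:2  {1,5}:2  {2,5}:1  {3,4}:1  {4,5}:2
  |U|=3: {0,1,4}:6  {0,1,5}:6  {0,2,5}:3  {0,3,4}:3  {0,4,5}:6  {1,2,5}:3  {1,3,4}:3  {1,4,5}:6  {2,4,5}:3  {3,4,5}:3
  |U|=4: {0,1,2,5}:12  {0,1,3,4}:12  {0,1,4,5}:24  {0,2,4,5}:12  {0,3,4,5}:12  {1,2,4,5}:12  {1,3,4,5}:12  {2,3,4,5}:6
  start at 0(b): 30
  start at 1(x): 30
  start at 2(z): 60
  start at 3(a): 60
sum over floor = 180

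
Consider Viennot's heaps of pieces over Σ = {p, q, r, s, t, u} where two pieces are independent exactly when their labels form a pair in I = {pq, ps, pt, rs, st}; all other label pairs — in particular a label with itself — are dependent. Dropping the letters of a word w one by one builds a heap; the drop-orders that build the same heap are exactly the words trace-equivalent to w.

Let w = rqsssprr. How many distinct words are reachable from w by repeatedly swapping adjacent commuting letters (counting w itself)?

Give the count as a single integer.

drop 0:r onto floor
drop 1:q onto {0:r}
drop 2:s onto {1:q}
drop 3:s onto {2:s}
drop 4:s onto {3:s}
drop 5:p onto {0:r}
drop 6:r onto {1:q, 5:p}
drop 7:r onto {6:r}
ground layer = {0:r}
drop-orders for the pieces not yet dropped (sum over which currently-grounded one goes next):
  1 to go: {4} 1  {7} 1
  2 to go: {3,4} 1  {4,7} 2  {6,7} 1
  3 to go: {2,3,4} 1  {3,4,7} 3  {4,6,7} 3  {5,6,7} 1
  4 to go: {2,3,4,7} 4  {3,4,6,7} 6  {4,5,6,7} 4
  5 to go: {2,3,4,6,7} 10  {3,4,5,6,7} 10
  6 to go: {1,2,3,4,6,7} 10  {2,3,4,5,6,7} 20
  if 0:r drops first: 30 orders

30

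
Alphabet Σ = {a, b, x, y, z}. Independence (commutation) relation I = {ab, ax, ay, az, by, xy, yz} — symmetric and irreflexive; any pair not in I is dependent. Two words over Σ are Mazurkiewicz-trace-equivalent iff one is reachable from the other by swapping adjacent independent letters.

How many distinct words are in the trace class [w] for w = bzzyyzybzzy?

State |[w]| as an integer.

330

0(b) covers ∅
1(z) covers 0:b
2(z) covers 1:z
3(y) covers ∅
4(y) covers 3:y
5(z) covers 2:z
6(y) covers 4:y
7(b) covers 5:z
8(z) covers 7:b
9(z) covers 8:z
10(y) covers 6:y
floor of heap: 0:b, 3:y
completions by unplaced set U, small U first (add the entries for U minus each lowest piece of U):
  |U|=1: {9}:1  {10}:1
  |U|=2: {6,10}:1  {8,9}:1  {9,10}:2
  |U|=3: {4,6,10}:1  {6,9,10}:3  {7,8,9}:1  {8,9,10}:3
  |U|=4: {3,4,6,10}:1  {4,6,9,10}:4  {5,7,8,9}:1  {6,8,9,10}:6  {7,8,9,10}:4
  |U|=5: {2,5,7,8,9}:1  {3,4,6,9,10}:5  {4,6,8,9,10}:10  {5,7,8,9,10}:5  {6,7,8,9,10}:10
  |U|=6: {1,2,5,7,8,9}:1  {2,5,7,8,9,10}:6  {3,4,6,8,9,10}:15  {4,6,7,8,9,10}:20  {5,6,7,8,9,10}:15
  |U|=7: {0,1,2,5,7,8,9}:1  {1,2,5,7,8,9,10}:7  {2,5,6,7,8,9,10}:21  {3,4,6,7,8,9,10}:35  {4,5,6,7,8,9,10}:35
  |U|=8: {0,1,2,5,7,8,9,10}:8  {1,2,5,6,7,8,9,10}:28  {2,4,5,6,7,8,9,10}:56  {3,4,5,6,7,8,9,10}:70
  |U|=9: {0,1,2,5,6,7,8,9,10}:36  {1,2,4,5,6,7,8,9,10}:84  {2,3,4,5,6,7,8,9,10}:126
  start at 0(b): 210
  start at 3(y): 120
sum over floor = 330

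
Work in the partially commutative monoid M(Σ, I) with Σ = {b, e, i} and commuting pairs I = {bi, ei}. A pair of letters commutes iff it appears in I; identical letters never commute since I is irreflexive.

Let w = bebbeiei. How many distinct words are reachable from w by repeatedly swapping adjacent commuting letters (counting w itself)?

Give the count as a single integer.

28

drop 0:b onto floor
drop 1:e onto {0:b}
drop 2:b onto {1:e}
drop 3:b onto {2:b}
drop 4:e onto {3:b}
drop 5:i onto floor
drop 6:e onto {4:e}
drop 7:i onto {5:i}
ground layer = {0:b, 5:i}
drop-orders for the pieces not yet dropped (sum over which currently-grounded one goes next):
  1 to go: {6} 1  {7} 1
  2 to go: {4,6} 1  {5,7} 1  {6,7} 2
  3 to go: {3,4,6} 1  {4,6,7} 3  {5,6,7} 3
  4 to go: {2,3,4,6} 1  {3,4,6,7} 4  {4,5,6,7} 6
  5 to go: {1,2,3,4,6} 1  {2,3,4,6,7} 5  {3,4,5,6,7} 10
  6 to go: {0,1,2,3,4,6} 1  {1,2,3,4,6,7} 6  {2,3,4,5,6,7} 15
  if 0:b drops first: 21 orders
  if 5:i drops first: 7 orders
heap linearizations: 28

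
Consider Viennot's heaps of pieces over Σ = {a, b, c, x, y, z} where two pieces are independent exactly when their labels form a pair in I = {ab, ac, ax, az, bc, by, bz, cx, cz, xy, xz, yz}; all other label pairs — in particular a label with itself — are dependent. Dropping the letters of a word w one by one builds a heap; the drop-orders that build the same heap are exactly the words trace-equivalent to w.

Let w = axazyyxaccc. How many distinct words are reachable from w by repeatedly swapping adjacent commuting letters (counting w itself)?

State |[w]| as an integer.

drop 0:a onto floor
drop 1:x onto floor
drop 2:a onto {0:a}
drop 3:z onto floor
drop 4:y onto {2:a}
drop 5:y onto {4:y}
drop 6:x onto {1:x}
drop 7:a onto {5:y}
drop 8:c onto {5:y}
drop 9:c onto {8:c}
drop 10:c onto {9:c}
ground layer = {0:a, 1:x, 3:z}
drop-orders for the pieces not yet dropped (sum over which currently-grounded one goes next):
  1 to go: {3} 1  {6} 1  {7} 1  {10} 1
  2 to go: {1,6} 1  {3,6} 2  {3,7} 2  {3,10} 2  {6,7} 2  {6,10} 2  {7,10} 2  {9,10} 1
  3 to go: {1,3,6} 3  {1,6,7} 3  {1,6,10} 3  {3,6,7} 6  {3,6,10} 6  {3,7,10} 6  {3,9,10} 3  {6,7,10} 6  {6,9,10} 3  {7,9,10} 3  {8,9,10} 1
  4 to go: {1,3,6,7} 12  {1,3,6,10} 12  {1,6,7,10} 12  {1,6,9,10} 6  {3,6,7,10} 24  {3,6,9,10} 12  {3,7,9,10} 12  {3,8,9,10} 4  {6,7,9,10} 12  {6,8,9,10} 4  {7,8,9,10} 4
  5 to go: {1,3,6,7,10} 60  {1,3,6,9,10} 30  {1,6,7,9,10} 30  {1,6,8,9,10} 10  {3,6,7,9,10} 60  {3,6,8,9,10} 20  {3,7,8,9,10} 20  {5,7,8,9,10} 4  {6,7,8,9,10} 20
  6 to go: {1,3,6,7,9,10} 180  {1,3,6,8,9,10} 60  {1,6,7,8,9,10} 60  {3,5,7,8,9,10} 24  {3,6,7,8,9,10} 120  {4,5,7,8,9,10} 4  {5,6,7,8,9,10} 24
  7 to go: {1,3,6,7,8,9,10} 420  {1,5,6,7,8,9,10} 84  {2,4,5,7,8,9,10} 4  {3,4,5,7,8,9,10} 28  {3,5,6,7,8,9,10} 168  {4,5,6,7,8,9,10} 28
  8 to go: {0,2,4,5,7,8,9,10} 4  {1,3,5,6,7,8,9,10} 672  {1,4,5,6,7,8,9,10} 112  {2,3,4,5,7,8,9,10} 32  {2,4,5,6,7,8,9,10} 32  {3,4,5,6,7,8,9,10} 224
  9 to go: {0,2,3,4,5,7,8,9,10} 36  {0,2,4,5,6,7,8,9,10} 36  {1,2,4,5,6,7,8,9,10} 144  {1,3,4,5,6,7,8,9,10} 1008  {2,3,4,5,6,7,8,9,10} 288
  if 0:a drops first: 1440 orders
  if 1:x drops first: 360 orders
  if 3:z drops first: 180 orders
heap linearizations: 1980

1980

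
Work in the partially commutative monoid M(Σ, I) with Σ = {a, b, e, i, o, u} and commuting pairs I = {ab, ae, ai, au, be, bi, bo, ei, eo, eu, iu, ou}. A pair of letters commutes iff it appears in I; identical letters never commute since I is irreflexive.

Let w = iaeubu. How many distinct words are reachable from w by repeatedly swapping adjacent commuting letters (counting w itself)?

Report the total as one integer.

0(i) covers ∅
1(a) covers ∅
2(e) covers ∅
3(u) covers ∅
4(b) covers 3:u
5(u) covers 4:b
floor of heap: 0:i, 1:a, 2:e, 3:u
completions by unplaced set U, small U first (add the entries for U minus each lowest piece of U):
  |U|=1: {0}:1  {1}:1  {2}:1  {5}:1
  |U|=2: {0,1}:2  {0,2}:2  {0,5}:2  {1,2}:2  {1,5}:2  {2,5}:2  {4,5}:1
  |U|=3: {0,1,2}:6  {0,1,5}:6  {0,2,5}:6  {0,4,5}:3  {1,2,5}:6  {1,4,5}:3  {2,4,5}:3  {3,4,5}:1
  |U|=4: {0,1,2,5}:24  {0,1,4,5}:12  {0,2,4,5}:12  {0,3,4,5}:4  {1,2,4,5}:12  {1,3,4,5}:4  {2,3,4,5}:4
  start at 0(i): 20
  start at 1(a): 20
  start at 2(e): 20
  start at 3(u): 60
sum over floor = 120

120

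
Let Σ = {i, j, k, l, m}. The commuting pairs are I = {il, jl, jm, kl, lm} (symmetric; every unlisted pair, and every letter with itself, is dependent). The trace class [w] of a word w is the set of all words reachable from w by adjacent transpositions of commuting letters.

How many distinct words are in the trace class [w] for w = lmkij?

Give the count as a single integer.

drop 0:l onto floor
drop 1:m onto floor
drop 2:k onto {1:m}
drop 3:i onto {2:k}
drop 4:j onto {3:i}
ground layer = {0:l, 1:m}
drop-orders for the pieces not yet dropped (sum over which currently-grounded one goes next):
  1 to go: {0} 1  {4} 1
  2 to go: {0,4} 2  {3,4} 1
  3 to go: {0,3,4} 3  {2,3,4} 1
  if 0:l drops first: 1 orders
  if 1:m drops first: 4 orders
heap linearizations: 5

5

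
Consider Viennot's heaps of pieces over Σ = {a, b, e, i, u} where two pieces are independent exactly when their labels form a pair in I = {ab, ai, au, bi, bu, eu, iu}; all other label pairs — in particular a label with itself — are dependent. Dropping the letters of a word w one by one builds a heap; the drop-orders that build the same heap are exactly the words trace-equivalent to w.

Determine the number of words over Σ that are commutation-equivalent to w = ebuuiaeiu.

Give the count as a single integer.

504

0(e) covers ∅
1(b) covers 0:e
2(u) covers ∅
3(u) covers 2:u
4(i) covers 0:e
5(a) covers 0:e
6(e) covers 1:b, 4:i, 5:a
7(i) covers 6:e
8(u) covers 3:u
floor of heap: 0:e, 2:u
completions by unplaced set U, small U first (add the entries for U minus each lowest piece of U):
  |U|=1: {7}:1  {8}:1
  |U|=2: {3,8}:1  {6,7}:1  {7,8}:2
  |U|=3: {1,6,7}:1  {2,3,8}:1  {3,7,8}:3  {4,6,7}:1  {5,6,7}:1  {6,7,8}:3
  |U|=4: {1,4,6,7}:2  {1,5,6,7}:2  {1,6,7,8}:4  {2,3,7,8}:4  {3,6,7,8}:6  {4,5,6,7}:2  {4,6,7,8}:4  {5,6,7,8}:4
  |U|=5: {1,3,6,7,8}:10  {1,4,5,6,7}:6  {1,4,6,7,8}:10  {1,5,6,7,8}:10  {2,3,6,7,8}:10  {3,4,6,7,8}:10  {3,5,6,7,8}:10  {4,5,6,7,8}:10
  |U|=6: {0,1,4,5,6,7}:6  {1,2,3,6,7,8}:20  {1,3,4,6,7,8}:30  {1,3,5,6,7,8}:30  {1,4,5,6,7,8}:36  {2,3,4,6,7,8}:20  {2,3,5,6,7,8}:20  {3,4,5,6,7,8}:30
  |U|=7: {0,1,4,5,6,7,8}:42  {1,2,3,4,6,7,8}:70  {1,2,3,5,6,7,8}:70  {1,3,4,5,6,7,8}:126  {2,3,4,5,6,7,8}:70
  start at 0(e): 336
  start at 2(u): 168
sum over floor = 504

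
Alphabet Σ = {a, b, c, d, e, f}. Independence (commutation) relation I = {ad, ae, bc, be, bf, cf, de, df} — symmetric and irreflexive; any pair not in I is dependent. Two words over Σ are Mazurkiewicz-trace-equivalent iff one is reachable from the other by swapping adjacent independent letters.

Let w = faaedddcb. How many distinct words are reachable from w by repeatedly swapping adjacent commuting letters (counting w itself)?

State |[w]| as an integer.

piece 0:f — minimal
piece 1:a rests on {0:f}
piece 2:a rests on {1:a}
piece 3:e rests on {0:f}
piece 4:d — minimal
piece 5:d rests on {4:d}
piece 6:d rests on {5:d}
piece 7:c rests on {2:a, 3:e, 6:d}
piece 8:b rests on {2:a, 6:d}
minimal pieces: {0:f, 4:d}
ways to finish when only these pieces remain (= sum over removing one remaining piece with nothing left below it):
  1 left: {7}→1  {8}→1
  2 left: {3,7}→1  {7,8}→2
  3 left: {2,7,8}→2  {3,7,8}→3  {6,7,8}→2
  4 left: {1,2,7,8}→2  {2,3,7,8}→5  {2,6,7,8}→4  {3,6,7,8}→5  {5,6,7,8}→2
  5 left: {1,2,3,7,8}→7  {1,2,6,7,8}→6  {2,3,6,7,8}→14  {2,5,6,7,8}→6  {3,5,6,7,8}→7  {4,5,6,7,8}→2
  6 left: {0,1,2,3,7,8}→7  {1,2,3,6,7,8}→27  {1,2,5,6,7,8}→12  {2,3,5,6,7,8}→27  {2,4,5,6,7,8}→8  {3,4,5,6,7,8}→9
  7 left: {0,1,2,3,6,7,8}→34  {1,2,3,5,6,7,8}→66  {1,2,4,5,6,7,8}→20  {2,3,4,5,6,7,8}→44
  placing 0:f first → 130 extensions
  placing 4:d first → 100 extensions
total linear extensions = 230

230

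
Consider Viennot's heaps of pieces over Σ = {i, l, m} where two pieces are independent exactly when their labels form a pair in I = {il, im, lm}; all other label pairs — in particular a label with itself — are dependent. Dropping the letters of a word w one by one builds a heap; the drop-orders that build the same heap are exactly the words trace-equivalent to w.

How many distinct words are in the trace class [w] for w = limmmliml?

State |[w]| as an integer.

1260

piece 0:l — minimal
piece 1:i — minimal
piece 2:m — minimal
piece 3:m rests on {2:m}
piece 4:m rests on {3:m}
piece 5:l rests on {0:l}
piece 6:i rests on {1:i}
piece 7:m rests on {4:m}
piece 8:l rests on {5:l}
minimal pieces: {0:l, 1:i, 2:m}
ways to finish when only these pieces remain (= sum over removing one remaining piece with nothing left below it):
  1 left: {6}→1  {7}→1  {8}→1
  2 left: {1,6}→1  {4,7}→1  {5,8}→1  {6,7}→2  {6,8}→2  {7,8}→2
  3 left: {0,5,8}→1  {1,6,7}→3  {1,6,8}→3  {3,4,7}→1  {4,6,7}→3  {4,7,8}→3  {5,6,8}→3  {5,7,8}→3  {6,7,8}→6
  4 left: {0,5,6,8}→4  {0,5,7,8}→4  {1,4,6,7}→6  {1,5,6,8}→6  {1,6,7,8}→12  {2,3,4,7}→1  {3,4,6,7}→4  {3,4,7,8}→4  {4,5,7,8}→6  {4,6,7,8}→12  {5,6,7,8}→12
  5 left: {0,1,5,6,8}→10  {0,4,5,7,8}→10  {0,5,6,7,8}→20  {1,3,4,6,7}→10  {1,4,6,7,8}→30  {1,5,6,7,8}→30  {2,3,4,6,7}→5  {2,3,4,7,8}→5  {3,4,5,7,8}→10  {3,4,6,7,8}→20  {4,5,6,7,8}→30
  6 left: {0,1,5,6,7,8}→60  {0,3,4,5,7,8}→20  {0,4,5,6,7,8}→60  {1,2,3,4,6,7}→15  {1,3,4,6,7,8}→60  {1,4,5,6,7,8}→90  {2,3,4,5,7,8}→15  {2,3,4,6,7,8}→30  {3,4,5,6,7,8}→60
  7 left: {0,1,4,5,6,7,8}→210  {0,2,3,4,5,7,8}→35  {0,3,4,5,6,7,8}→140  {1,2,3,4,6,7,8}→105  {1,3,4,5,6,7,8}→210  {2,3,4,5,6,7,8}→105
  placing 0:l first → 420 extensions
  placing 1:i first → 280 extensions
  placing 2:m first → 560 extensions
total linear extensions = 1260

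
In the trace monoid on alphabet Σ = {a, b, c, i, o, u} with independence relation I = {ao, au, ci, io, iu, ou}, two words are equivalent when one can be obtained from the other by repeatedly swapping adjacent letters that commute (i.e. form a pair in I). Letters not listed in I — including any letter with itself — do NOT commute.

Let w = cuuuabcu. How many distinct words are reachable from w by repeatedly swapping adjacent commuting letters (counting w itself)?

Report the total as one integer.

0(c) covers ∅
1(u) covers 0:c
2(u) covers 1:u
3(u) covers 2:u
4(a) covers 0:c
5(b) covers 3:u, 4:a
6(c) covers 5:b
7(u) covers 6:c
floor of heap: 0:c
completions by unplaced set U, small U first (add the entries for U minus each lowest piece of U):
  |U|=1: {7}:1
  |U|=2: {6,7}:1
  |U|=3: {5,6,7}:1
  |U|=4: {3,5,6,7}:1  {4,5,6,7}:1
  |U|=5: {2,3,5,6,7}:1  {3,4,5,6,7}:2
  |U|=6: {1,2,3,5,6,7}:1  {2,3,4,5,6,7}:3
  start at 0(c): 4

4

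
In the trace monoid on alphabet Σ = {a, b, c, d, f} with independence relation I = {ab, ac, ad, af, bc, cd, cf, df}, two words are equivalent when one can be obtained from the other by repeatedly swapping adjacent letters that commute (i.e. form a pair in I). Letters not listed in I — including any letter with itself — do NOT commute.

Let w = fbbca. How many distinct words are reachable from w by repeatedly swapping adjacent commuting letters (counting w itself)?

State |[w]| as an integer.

20

piece 0:f — minimal
piece 1:b rests on {0:f}
piece 2:b rests on {1:b}
piece 3:c — minimal
piece 4:a — minimal
minimal pieces: {0:f, 3:c, 4:a}
ways to finish when only these pieces remain (= sum over removing one remaining piece with nothing left below it):
  1 left: {2}→1  {3}→1  {4}→1
  2 left: {1,2}→1  {2,3}→2  {2,4}→2  {3,4}→2
  3 left: {0,1,2}→1  {1,2,3}→3  {1,2,4}→3  {2,3,4}→6
  placing 0:f first → 12 extensions
  placing 3:c first → 4 extensions
  placing 4:a first → 4 extensions
total linear extensions = 20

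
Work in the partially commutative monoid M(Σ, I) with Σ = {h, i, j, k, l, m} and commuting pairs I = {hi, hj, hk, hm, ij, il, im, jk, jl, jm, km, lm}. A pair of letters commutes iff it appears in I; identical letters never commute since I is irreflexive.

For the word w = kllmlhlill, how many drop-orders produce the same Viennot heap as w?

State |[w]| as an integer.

80

drop 0:k onto floor
drop 1:l onto {0:k}
drop 2:l onto {1:l}
drop 3:m onto floor
drop 4:l onto {2:l}
drop 5:h onto {4:l}
drop 6:l onto {5:h}
drop 7:i onto {0:k}
drop 8:l onto {6:l}
drop 9:l onto {8:l}
ground layer = {0:k, 3:m}
drop-orders for the pieces not yet dropped (sum over which currently-grounded one goes next):
  1 to go: {3} 1  {7} 1  {9} 1
  2 to go: {3,7} 2  {3,9} 2  {7,9} 2  {8,9} 1
  3 to go: {3,7,9} 6  {3,8,9} 3  {6,8,9} 1  {7,8,9} 3
  4 to go: {3,6,8,9} 4  {3,7,8,9} 12  {5,6,8,9} 1  {6,7,8,9} 4
  5 to go: {3,5,6,8,9} 5  {3,6,7,8,9} 20  {4,5,6,8,9} 1  {5,6,7,8,9} 5
  6 to go: {2,4,5,6,8,9} 1  {3,4,5,6,8,9} 6  {3,5,6,7,8,9} 30  {4,5,6,7,8,9} 6
  7 to go: {1,2,4,5,6,8,9} 1  {2,3,4,5,6,8,9} 7  {2,4,5,6,7,8,9} 7  {3,4,5,6,7,8,9} 42
  8 to go: {1,2,3,4,5,6,8,9} 8  {1,2,4,5,6,7,8,9} 8  {2,3,4,5,6,7,8,9} 56
  if 0:k drops first: 72 orders
  if 3:m drops first: 8 orders
heap linearizations: 80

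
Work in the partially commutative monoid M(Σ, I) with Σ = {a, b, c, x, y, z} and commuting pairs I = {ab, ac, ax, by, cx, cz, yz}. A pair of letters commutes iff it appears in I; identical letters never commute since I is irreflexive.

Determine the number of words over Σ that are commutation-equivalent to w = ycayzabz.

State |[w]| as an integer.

drop 0:y onto floor
drop 1:c onto {0:y}
drop 2:a onto {0:y}
drop 3:y onto {1:c, 2:a}
drop 4:z onto {2:a}
drop 5:a onto {3:y, 4:z}
drop 6:b onto {1:c, 4:z}
drop 7:z onto {5:a, 6:b}
ground layer = {0:y}
drop-orders for the pieces not yet dropped (sum over which currently-grounded one goes next):
  1 to go: {7} 1
  2 to go: {5,7} 1  {6,7} 1
  3 to go: {3,5,7} 1  {5,6,7} 2
  4 to go: {3,5,6,7} 3  {4,5,6,7} 2
  5 to go: {1,3,5,6,7} 3  {3,4,5,6,7} 5
  6 to go: {1,3,4,5,6,7} 8  {2,3,4,5,6,7} 5
  if 0:y drops first: 13 orders

13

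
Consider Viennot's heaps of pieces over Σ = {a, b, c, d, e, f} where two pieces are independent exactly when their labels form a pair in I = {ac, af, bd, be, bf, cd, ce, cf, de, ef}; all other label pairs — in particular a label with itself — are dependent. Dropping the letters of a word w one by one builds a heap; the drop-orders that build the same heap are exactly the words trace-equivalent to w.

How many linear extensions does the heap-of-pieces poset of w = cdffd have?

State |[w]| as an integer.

0(c) covers ∅
1(d) covers ∅
2(f) covers 1:d
3(f) covers 2:f
4(d) covers 3:f
floor of heap: 0:c, 1:d
completions by unplaced set U, small U first (add the entries for U minus each lowest piece of U):
  |U|=1: {0}:1  {4}:1
  |U|=2: {0,4}:2  {3,4}:1
  |U|=3: {0,3,4}:3  {2,3,4}:1
  start at 0(c): 1
  start at 1(d): 4
sum over floor = 5

5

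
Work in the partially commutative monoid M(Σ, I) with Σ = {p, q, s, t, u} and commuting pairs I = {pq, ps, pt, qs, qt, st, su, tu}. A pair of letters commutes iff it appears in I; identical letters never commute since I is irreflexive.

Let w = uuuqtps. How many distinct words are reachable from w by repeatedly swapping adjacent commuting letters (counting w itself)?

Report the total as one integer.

#0=u has no predecessor
#1=u depends on [0:u]
#2=u depends on [1:u]
#3=q depends on [2:u]
#4=t has no predecessor
#5=p depends on [2:u]
#6=s has no predecessor
sources: [0:u, 4:t, 6:s]
N(rest) = Σ N(rest − s) over sources s of rest; N(one piece) = 1:
  size 1 → [3]=1  [4]=1  [5]=1  [6]=1
  size 2 → [3,4]=2  [3,5]=2  [3,6]=2  [4,5]=2  [4,6]=2  [5,6]=2
  size 3 → [2,3,5]=2  [3,4,5]=6  [3,4,6]=6  [3,5,6]=6  [4,5,6]=6
  size 4 → [1,2,3,5]=2  [2,3,4,5]=8  [2,3,5,6]=8  [3,4,5,6]=24
  size 5 → [0,1,2,3,5]=2  [1,2,3,4,5]=10  [1,2,3,5,6]=10  [2,3,4,5,6]=40
  first=0(u) contributes 60
  first=4(t) contributes 12
  first=6(s) contributes 12
|[w]| = 84

84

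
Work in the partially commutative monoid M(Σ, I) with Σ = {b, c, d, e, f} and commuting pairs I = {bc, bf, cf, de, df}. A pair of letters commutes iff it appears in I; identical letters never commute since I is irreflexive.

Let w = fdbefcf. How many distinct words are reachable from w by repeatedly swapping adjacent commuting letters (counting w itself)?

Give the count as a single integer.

#0=f has no predecessor
#1=d has no predecessor
#2=b depends on [1:d]
#3=e depends on [0:f, 2:b]
#4=f depends on [3:e]
#5=c depends on [3:e]
#6=f depends on [4:f]
sources: [0:f, 1:d]
N(rest) = Σ N(rest − s) over sources s of rest; N(one piece) = 1:
  size 1 → [5]=1  [6]=1
  size 2 → [4,6]=1  [5,6]=2
  size 3 → [4,5,6]=3
  size 4 → [3,4,5,6]=3
  size 5 → [0,3,4,5,6]=3  [2,3,4,5,6]=3
  first=0(f) contributes 3
  first=1(d) contributes 6
|[w]| = 9

9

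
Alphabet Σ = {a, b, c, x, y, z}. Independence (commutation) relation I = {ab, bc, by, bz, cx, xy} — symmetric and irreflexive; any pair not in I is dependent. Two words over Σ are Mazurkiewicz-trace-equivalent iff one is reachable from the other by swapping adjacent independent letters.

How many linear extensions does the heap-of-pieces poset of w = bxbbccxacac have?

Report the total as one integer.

21

0(b) covers ∅
1(x) covers 0:b
2(b) covers 1:x
3(b) covers 2:b
4(c) covers ∅
5(c) covers 4:c
6(x) covers 3:b
7(a) covers 5:c, 6:x
8(c) covers 7:a
9(a) covers 8:c
10(c) covers 9:a
floor of heap: 0:b, 4:c
completions by unplaced set U, small U first (add the entries for U minus each lowest piece of U):
  |U|=1: {10}:1
  |U|=2: {9,10}:1
  |U|=3: {8,9,10}:1
  |U|=4: {7,8,9,10}:1
  |U|=5: {5,7,8,9,10}:1  {6,7,8,9,10}:1
  |U|=6: {3,6,7,8,9,10}:1  {4,5,7,8,9,10}:1  {5,6,7,8,9,10}:2
  |U|=7: {2,3,6,7,8,9,10}:1  {3,5,6,7,8,9,10}:3  {4,5,6,7,8,9,10}:3
  |U|=8: {1,2,3,6,7,8,9,10}:1  {2,3,5,6,7,8,9,10}:4  {3,4,5,6,7,8,9,10}:6
  |U|=9: {0,1,2,3,6,7,8,9,10}:1  {1,2,3,5,6,7,8,9,10}:5  {2,3,4,5,6,7,8,9,10}:10
  start at 0(b): 15
  start at 4(c): 6
sum over floor = 21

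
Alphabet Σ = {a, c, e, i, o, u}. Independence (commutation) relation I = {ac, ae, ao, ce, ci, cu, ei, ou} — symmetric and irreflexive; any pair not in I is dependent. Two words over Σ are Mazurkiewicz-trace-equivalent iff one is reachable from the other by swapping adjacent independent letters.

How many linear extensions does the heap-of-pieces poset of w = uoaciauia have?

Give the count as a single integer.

21

piece 0:u — minimal
piece 1:o — minimal
piece 2:a rests on {0:u}
piece 3:c rests on {1:o}
piece 4:i rests on {1:o, 2:a}
piece 5:a rests on {4:i}
piece 6:u rests on {5:a}
piece 7:i rests on {6:u}
piece 8:a rests on {7:i}
minimal pieces: {0:u, 1:o}
ways to finish when only these pieces remain (= sum over removing one remaining piece with nothing left below it):
  1 left: {3}→1  {8}→1
  2 left: {3,8}→2  {7,8}→1
  3 left: {3,7,8}→3  {6,7,8}→1
  4 left: {3,6,7,8}→4  {5,6,7,8}→1
  5 left: {3,5,6,7,8}→5  {4,5,6,7,8}→1
  6 left: {2,4,5,6,7,8}→1  {3,4,5,6,7,8}→6
  7 left: {0,2,4,5,6,7,8}→1  {1,3,4,5,6,7,8}→6  {2,3,4,5,6,7,8}→7
  placing 0:u first → 13 extensions
  placing 1:o first → 8 extensions
total linear extensions = 21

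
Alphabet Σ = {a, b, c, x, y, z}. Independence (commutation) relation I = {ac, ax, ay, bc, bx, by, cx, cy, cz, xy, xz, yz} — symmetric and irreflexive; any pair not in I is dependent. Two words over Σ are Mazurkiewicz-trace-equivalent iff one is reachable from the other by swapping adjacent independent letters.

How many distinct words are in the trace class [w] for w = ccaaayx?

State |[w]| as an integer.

420

0(c) covers ∅
1(c) covers 0:c
2(a) covers ∅
3(a) covers 2:a
4(a) covers 3:a
5(y) covers ∅
6(x) covers ∅
floor of heap: 0:c, 2:a, 5:y, 6:x
completions by unplaced set U, small U first (add the entries for U minus each lowest piece of U):
  |U|=1: {1}:1  {4}:1  {5}:1  {6}:1
  |U|=2: {0,1}:1  {1,4}:2  {1,5}:2  {1,6}:2  {3,4}:1  {4,5}:2  {4,6}:2  {5,6}:2
  |U|=3: {0,1,4}:3  {0,1,5}:3  {0,1,6}:3  {1,3,4}:3  {1,4,5}:6  {1,4,6}:6  {1,5,6}:6  {2,3,4}:1  {3,4,5}:3  {3,4,6}:3  {4,5,6}:6
  |U|=4: {0,1,3,4}:6  {0,1,4,5}:12  {0,1,4,6}:12  {0,1,5,6}:12  {1,2,3,4}:4  {1,3,4,5}:12  {1,3,4,6}:12  {1,4,5,6}:24  {2,3,4,5}:4  {2,3,4,6}:4  {3,4,5,6}:12
  |U|=5: {0,1,2,3,4}:10  {0,1,3,4,5}:30  {0,1,3,4,6}:30  {0,1,4,5,6}:60  {1,2,3,4,5}:20  {1,2,3,4,6}:20  {1,3,4,5,6}:60  {2,3,4,5,6}:20
  start at 0(c): 120
  start at 2(a): 180
  start at 5(y): 60
  start at 6(x): 60
sum over floor = 420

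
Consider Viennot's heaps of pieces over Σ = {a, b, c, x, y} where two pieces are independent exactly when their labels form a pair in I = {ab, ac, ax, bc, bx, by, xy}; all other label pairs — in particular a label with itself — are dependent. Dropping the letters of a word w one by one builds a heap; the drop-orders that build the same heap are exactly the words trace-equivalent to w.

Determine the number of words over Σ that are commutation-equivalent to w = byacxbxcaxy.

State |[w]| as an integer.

drop 0:b onto floor
drop 1:y onto floor
drop 2:a onto {1:y}
drop 3:c onto {1:y}
drop 4:x onto {3:c}
drop 5:b onto {0:b}
drop 6:x onto {4:x}
drop 7:c onto {6:x}
drop 8:a onto {2:a}
drop 9:x onto {7:c}
drop 10:y onto {7:c, 8:a}
ground layer = {0:b, 1:y}
drop-orders for the pieces not yet dropped (sum over which currently-grounded one goes next):
  1 to go: {5} 1  {9} 1  {10} 1
  2 to go: {0,5} 1  {5,9} 2  {5,10} 2  {8,10} 1  {9,10} 2
  3 to go: {0,5,9} 3  {0,5,10} 3  {2,8,10} 1  {5,8,10} 3  {5,9,10} 6  {7,9,10} 2  {8,9,10} 3
  4 to go: {0,5,8,10} 6  {0,5,9,10} 12  {2,5,8,10} 4  {2,8,9,10} 4  {5,7,9,10} 8  {5,8,9,10} 12  {6,7,9,10} 2  {7,8,9,10} 5
  5 to go: {0,2,5,8,10} 10  {0,5,7,9,10} 20  {0,5,8,9,10} 30  {2,5,8,9,10} 20  {2,7,8,9,10} 9  {4,6,7,9,10} 2  {5,6,7,9,10} 10  {5,7,8,9,10} 25  {6,7,8,9,10} 7
  6 to go: {0,2,5,8,9,10} 60  {0,5,6,7,9,10} 30  {0,5,7,8,9,10} 75  {2,5,7,8,9,10} 54  {2,6,7,8,9,10} 16  {3,4,6,7,9,10} 2  {4,5,6,7,9,10} 12  {4,6,7,8,9,10} 9  {5,6,7,8,9,10} 42
  7 to go: {0,2,5,7,8,9,10} 189  {0,4,5,6,7,9,10} 42  {0,5,6,7,8,9,10} 147  {2,4,6,7,8,9,10} 25  {2,5,6,7,8,9,10} 112  {3,4,5,6,7,9,10} 14  {3,4,6,7,8,9,10} 11  {4,5,6,7,8,9,10} 63
  8 to go: {0,2,5,6,7,8,9,10} 448  {0,3,4,5,6,7,9,10} 56  {0,4,5,6,7,8,9,10} 252  {2,3,4,6,7,8,9,10} 36  {2,4,5,6,7,8,9,10} 200  {3,4,5,6,7,8,9,10} 88
  9 to go: {0,2,4,5,6,7,8,9,10} 900  {0,3,4,5,6,7,8,9,10} 396  {1,2,3,4,6,7,8,9,10} 36  {2,3,4,5,6,7,8,9,10} 324
  if 0:b drops first: 360 orders
  if 1:y drops first: 1620 orders
heap linearizations: 1980

1980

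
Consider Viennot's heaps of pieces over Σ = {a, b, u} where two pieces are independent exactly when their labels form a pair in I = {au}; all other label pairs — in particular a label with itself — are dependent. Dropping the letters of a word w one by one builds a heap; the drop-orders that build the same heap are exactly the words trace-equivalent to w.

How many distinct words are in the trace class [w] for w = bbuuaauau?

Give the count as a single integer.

35

#0=b has no predecessor
#1=b depends on [0:b]
#2=u depends on [1:b]
#3=u depends on [2:u]
#4=a depends on [1:b]
#5=a depends on [4:a]
#6=u depends on [3:u]
#7=a depends on [5:a]
#8=u depends on [6:u]
sources: [0:b]
N(rest) = Σ N(rest − s) over sources s of rest; N(one piece) = 1:
  size 1 → [7]=1  [8]=1
  size 2 → [5,7]=1  [6,8]=1  [7,8]=2
  size 3 → [3,6,8]=1  [4,5,7]=1  [5,7,8]=3  [6,7,8]=3
  size 4 → [2,3,6,8]=1  [3,6,7,8]=4  [4,5,7,8]=4  [5,6,7,8]=6
  size 5 → [2,3,6,7,8]=5  [3,5,6,7,8]=10  [4,5,6,7,8]=10
  size 6 → [2,3,5,6,7,8]=15  [3,4,5,6,7,8]=20
  size 7 → [2,3,4,5,6,7,8]=35
  first=0(b) contributes 35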